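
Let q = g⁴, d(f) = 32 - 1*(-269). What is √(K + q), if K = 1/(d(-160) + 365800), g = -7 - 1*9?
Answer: √8783786292450837/366101 ≈ 256.00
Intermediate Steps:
d(f) = 301 (d(f) = 32 + 269 = 301)
g = -16 (g = -7 - 9 = -16)
q = 65536 (q = (-16)⁴ = 65536)
K = 1/366101 (K = 1/(301 + 365800) = 1/366101 ≈ 2.7315e-6)
√(K + q) = √(1/366101 + 65536) = √(23992795137/366101) = √8783786292450837/366101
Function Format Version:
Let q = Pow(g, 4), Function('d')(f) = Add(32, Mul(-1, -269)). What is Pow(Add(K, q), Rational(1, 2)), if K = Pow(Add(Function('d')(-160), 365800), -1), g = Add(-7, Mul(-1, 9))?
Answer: Mul(Rational(1, 366101), Pow(8783786292450837, Rational(1, 2))) ≈ 256.00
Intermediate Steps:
Function('d')(f) = 301 (Function('d')(f) = Add(32, 269) = 301)
g = -16 (g = Add(-7, -9) = -16)
q = 65536 (q = Pow(-16, 4) = 65536)
K = Rational(1, 366101) (K = Pow(Add(301, 365800), -1) = Pow(366101, -1) = Rational(1, 366101) ≈ 2.7315e-6)
Pow(Add(K, q), Rational(1, 2)) = Pow(Add(Rational(1, 366101), 65536), Rational(1, 2)) = Pow(Rational(23992795137, 366101), Rational(1, 2)) = Mul(Rational(1, 366101), Pow(8783786292450837, Rational(1, 2)))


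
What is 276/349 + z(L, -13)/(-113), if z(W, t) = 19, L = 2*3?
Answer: 24557/39437 ≈ 0.62269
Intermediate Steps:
L = 6
276/349 + z(L, -13)/(-113) = 276/349 + 19/(-113) = 276*(1/349) + 19*(-1/113) = 276/349 - 19/113 = 24557/39437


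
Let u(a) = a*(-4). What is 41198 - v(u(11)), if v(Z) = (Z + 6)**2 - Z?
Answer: 39710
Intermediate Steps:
u(a) = -4*a
v(Z) = (6 + Z)**2 - Z
41198 - v(u(11)) = 41198 - ((6 - 4*11)**2 - (-4)*11) = 41198 - ((6 - 44)**2 - 1*(-44)) = 41198 - ((-38)**2 + 44) = 41198 - (1444 + 44) = 41198 - 1*1488 = 41198 - 1488 = 39710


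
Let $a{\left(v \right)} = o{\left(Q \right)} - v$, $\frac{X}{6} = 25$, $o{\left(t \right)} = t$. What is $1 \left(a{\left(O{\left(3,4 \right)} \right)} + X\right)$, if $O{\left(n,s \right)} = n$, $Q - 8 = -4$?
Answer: $151$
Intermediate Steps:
$Q = 4$ ($Q = 8 - 4 = 4$)
$X = 150$ ($X = 6 \cdot 25 = 150$)
$a{\left(v \right)} = 4 - v$
$1 \left(a{\left(O{\left(3,4 \right)} \right)} + X\right) = 1 \left(\left(4 - 3\right) + 150\right) = 1 \left(1 + 150\right) = 1 \cdot 151 = 151$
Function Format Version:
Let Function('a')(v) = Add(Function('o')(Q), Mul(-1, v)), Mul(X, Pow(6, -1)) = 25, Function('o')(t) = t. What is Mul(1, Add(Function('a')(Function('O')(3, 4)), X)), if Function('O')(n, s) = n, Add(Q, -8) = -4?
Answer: 151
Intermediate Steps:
Q = 4 (Q = Add(8, -4) = 4)
X = 150 (X = Mul(6, 25) = 150)
Function('a')(v) = Add(4, Mul(-1, v))
Mul(1, Add(Function('a')(Function('O')(3, 4)), X)) = Mul(1, Add(Add(4, Mul(-1, 3)), 150)) = Mul(1, Add(Add(4, -3), 150)) = Mul(1, Add(1, 150)) = Mul(1, 151) = 151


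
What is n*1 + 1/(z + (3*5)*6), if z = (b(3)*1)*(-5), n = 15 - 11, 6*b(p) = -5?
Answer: 2266/565 ≈ 4.0106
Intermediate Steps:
b(p) = -⅚ (b(p) = (⅙)*(-5) = -⅚)
n = 4
z = 25/6 (z = -⅚*1*(-5) = -⅚*(-5) = 25/6 ≈ 4.1667)
n*1 + 1/(z + (3*5)*6) = 4*1 + 1/(25/6 + (3*5)*6) = 4 + 1/(25/6 + 15*6) = 4 + 1/(25/6 + 90) = 4 + 1/(565/6) = 4 + 6/565 = 2266/565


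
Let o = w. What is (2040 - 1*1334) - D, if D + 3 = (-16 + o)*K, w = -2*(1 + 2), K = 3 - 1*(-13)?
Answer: 1061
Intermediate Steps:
K = 16 (K = 3 + 13 = 16)
w = -6 (w = -2*3 = -6)
o = -6
D = -355 (D = -3 + (-16 - 6)*16 = -3 - 22*16 = -3 - 352 = -355)
(2040 - 1*1334) - D = (2040 - 1*1334) - 1*(-355) = (2040 - 1334) + 355 = 706 + 355 = 1061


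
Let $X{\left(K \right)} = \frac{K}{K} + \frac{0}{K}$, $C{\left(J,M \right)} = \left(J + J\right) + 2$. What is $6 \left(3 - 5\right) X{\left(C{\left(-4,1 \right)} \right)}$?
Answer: $-12$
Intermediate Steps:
$C{\left(J,M \right)} = 2 + 2 J$ ($C{\left(J,M \right)} = 2 J + 2 = 2 + 2 J$)
$X{\left(K \right)} = 1$ ($X{\left(K \right)} = 1 + 0 = 1$)
$6 \left(3 - 5\right) X{\left(C{\left(-4,1 \right)} \right)} = 6 \left(3 - 5\right) 1 = 6 \left(-2\right) 1 = \left(-12\right) 1 = -12$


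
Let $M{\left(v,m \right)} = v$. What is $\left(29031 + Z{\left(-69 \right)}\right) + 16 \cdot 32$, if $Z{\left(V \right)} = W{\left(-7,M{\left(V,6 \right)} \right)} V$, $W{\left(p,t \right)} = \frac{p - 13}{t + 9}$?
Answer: $29520$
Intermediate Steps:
$W{\left(p,t \right)} = \frac{-13 + p}{9 + t}$
$Z{\left(V \right)} = - \frac{20 V}{9 + V}$ ($Z{\left(V \right)} = \frac{-13 - 7}{9 + V} V = \frac{1}{9 + V} \left(-20\right) V = - \frac{20}{9 + V} V = - \frac{20 V}{9 + V}$)
$\left(29031 + Z{\left(-69 \right)}\right) + 16 \cdot 32 = \left(29031 - - \frac{1380}{9 - 69}\right) + 16 \cdot 32 = \left(29031 - - \frac{1380}{-60}\right) + 512 = \left(29031 - \left(-1380\right) \left(- \frac{1}{60}\right)\right) + 512 = \left(29031 - 23\right) + 512 = 29008 + 512 = 29520$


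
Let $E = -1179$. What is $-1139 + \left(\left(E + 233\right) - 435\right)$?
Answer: $-2520$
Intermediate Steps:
$-1139 + \left(\left(E + 233\right) - 435\right) = -1139 + \left(\left(-1179 + 233\right) - 435\right) = -1139 - 1381 = -2520$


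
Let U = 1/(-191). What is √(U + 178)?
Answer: √6493427/191 ≈ 13.341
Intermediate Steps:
U = -1/191 ≈ -0.0052356
√(U + 178) = √(-1/191 + 178) = √(33997/191) = √6493427/191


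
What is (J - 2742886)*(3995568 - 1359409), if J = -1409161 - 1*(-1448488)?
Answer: -7127011389881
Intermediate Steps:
J = 39327 (J = -1409161 + 1448488 = 39327)
(J - 2742886)*(3995568 - 1359409) = (39327 - 2742886)*(3995568 - 1359409) = -2703559*2636159 = -7127011389881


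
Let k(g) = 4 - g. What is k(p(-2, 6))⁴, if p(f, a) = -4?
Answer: 4096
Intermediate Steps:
k(p(-2, 6))⁴ = (4 - 1*(-4))⁴ = (4 + 4)⁴ = 8⁴ = 4096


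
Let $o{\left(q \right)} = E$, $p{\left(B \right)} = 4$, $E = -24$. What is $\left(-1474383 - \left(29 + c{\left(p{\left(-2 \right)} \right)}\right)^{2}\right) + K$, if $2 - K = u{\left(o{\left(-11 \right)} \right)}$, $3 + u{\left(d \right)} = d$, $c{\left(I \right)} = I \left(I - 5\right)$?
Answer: $-1474979$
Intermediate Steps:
$c{\left(I \right)} = I \left(-5 + I\right)$
$o{\left(q \right)} = -24$
$u{\left(d \right)} = -3 + d$
$K = 29$ ($K = 2 - \left(-3 - 24\right) = 2 - -27 = 2 + 27 = 29$)
$\left(-1474383 - \left(29 + c{\left(p{\left(-2 \right)} \right)}\right)^{2}\right) + K = \left(-1474383 - \left(29 + 4 \left(-5 + 4\right)\right)^{2}\right) + 29 = \left(-1474383 - \left(29 + 4 \left(-1\right)\right)^{2}\right) + 29 = \left(-1474383 - \left(29 - 4\right)^{2}\right) + 29 = \left(-1474383 - 25^{2}\right) + 29 = \left(-1474383 - 625\right) + 29 = -1475008 + 29 = -1474979$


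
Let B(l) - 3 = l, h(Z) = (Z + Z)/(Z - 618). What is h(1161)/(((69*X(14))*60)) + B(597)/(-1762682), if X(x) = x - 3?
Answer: -99481337/403592484130 ≈ -0.00024649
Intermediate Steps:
X(x) = -3 + x
h(Z) = 2*Z/(-618 + Z) (h(Z) = (2*Z)/(-618 + Z) = 2*Z/(-618 + Z))
B(l) = 3 + l
h(1161)/(((69*X(14))*60)) + B(597)/(-1762682) = (2*1161/(-618 + 1161))/(((69*(-3 + 14))*60)) + (3 + 597)/(-1762682) = (2*1161/543)/(((69*11)*60)) + 600*(-1/1762682) = (2*1161*(1/543))/((759*60)) - 300/881341 = (774/181)/45540 - 300/881341 = (774/181)*(1/45540) - 300/881341 = 43/457930 - 300/881341 = -99481337/403592484130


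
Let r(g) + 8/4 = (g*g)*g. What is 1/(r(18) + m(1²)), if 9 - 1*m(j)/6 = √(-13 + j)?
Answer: 1471/8655472 + 3*I*√3/8655472 ≈ 0.00016995 + 6.0033e-7*I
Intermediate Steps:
r(g) = -2 + g³ (r(g) = -2 + (g*g)*g = -2 + g²*g = -2 + g³)
m(j) = 54 - 6*√(-13 + j)
1/(r(18) + m(1²)) = 1/((-2 + 18³) + (54 - 6*√(-13 + 1²))) = 1/((-2 + 5832) + (54 - 6*√(-13 + 1))) = 1/(5830 + (54 - 12*I*√3)) = 1/(5884 - 12*I*√3)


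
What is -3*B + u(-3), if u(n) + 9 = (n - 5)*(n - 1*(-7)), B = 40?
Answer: -161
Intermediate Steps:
u(n) = -9 + (-5 + n)*(7 + n) (u(n) = -9 + (n - 5)*(n - 1*(-7)) = -9 + (-5 + n)*(n + 7) = -9 + (-5 + n)*(7 + n))
-3*B + u(-3) = -3*40 + (-44 + (-3)**2 + 2*(-3)) = -120 + (-44 + 9 - 6) = -120 - 41 = -161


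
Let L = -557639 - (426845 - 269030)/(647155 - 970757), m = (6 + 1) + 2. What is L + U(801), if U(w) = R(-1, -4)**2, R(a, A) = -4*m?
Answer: -180033549671/323602 ≈ -5.5634e+5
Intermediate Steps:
m = 9 (m = 7 + 2 = 9)
R(a, A) = -36 (R(a, A) = -4*9 = -36)
U(w) = 1296 (U(w) = (-36)**2 = 1296)
L = -180452937863/323602 (L = -557639 - 157815/(-323602) = -557639 - 157815*(-1)/323602 = -557639 - 1*(-157815/323602) = -557639 + 157815/323602 = -180452937863/323602 ≈ -5.5764e+5)
L + U(801) = -180452937863/323602 + 1296 = -180033549671/323602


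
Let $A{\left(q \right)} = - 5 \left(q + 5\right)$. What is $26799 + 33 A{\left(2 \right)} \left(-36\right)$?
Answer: $68379$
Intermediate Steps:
$A{\left(q \right)} = -25 - 5 q$ ($A{\left(q \right)} = - 5 \left(5 + q\right) = -25 - 5 q$)
$26799 + 33 A{\left(2 \right)} \left(-36\right) = 26799 + 33 \left(-25 - 10\right) \left(-36\right) = 26799 + 33 \left(-35\right) \left(-36\right) = 26799 - -41580 = 26799 + 41580 = 68379$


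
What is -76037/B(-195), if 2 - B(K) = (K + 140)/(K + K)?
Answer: -5930886/145 ≈ -40903.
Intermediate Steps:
B(K) = 2 - (140 + K)/(2*K) (B(K) = 2 - (K + 140)/(K + K) = 2 - (140 + K)/(2*K))
-76037/B(-195) = -76037/(3/2 - 70/(-195)) = -76037/(3/2 - 70*(-1/195)) = -76037/(3/2 + 14/39) = -76037/145/78 = -76037*78/145 = -5930886/145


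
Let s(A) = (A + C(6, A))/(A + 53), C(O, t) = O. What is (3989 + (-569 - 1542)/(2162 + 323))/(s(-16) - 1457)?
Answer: -122230166/44662905 ≈ -2.7367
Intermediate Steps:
s(A) = (6 + A)/(53 + A) (s(A) = (A + 6)/(A + 53) = (6 + A)/(53 + A))
(3989 + (-569 - 1542)/(2162 + 323))/(s(-16) - 1457) = (3989 + (-569 - 1542)/(2162 + 323))/((6 - 16)/(53 - 16) - 1457) = (3989 - 2111/2485)/(-10/37 - 1457) = 9910554/(2485*(-53919/37)) = (9910554/2485)*(-37/53919) = -122230166/44662905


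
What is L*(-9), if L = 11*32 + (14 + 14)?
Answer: -3420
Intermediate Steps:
L = 380 (L = 352 + 28 = 380)
L*(-9) = 380*(-9) = -3420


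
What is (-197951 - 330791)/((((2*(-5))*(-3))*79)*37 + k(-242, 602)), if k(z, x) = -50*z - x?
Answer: -264371/49594 ≈ -5.3307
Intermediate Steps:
k(z, x) = -x - 50*z
(-197951 - 330791)/((((2*(-5))*(-3))*79)*37 + k(-242, 602)) = (-197951 - 330791)/((((2*(-5))*(-3))*79)*37 + (-1*602 - 50*(-242))) = -528742/((-10*(-3)*79)*37 + (-602 + 12100)) = -528742/((30*79)*37 + 11498) = -528742/(2370*37 + 11498) = -528742/(87690 + 11498) = -528742/99188 = -528742*1/99188 = -264371/49594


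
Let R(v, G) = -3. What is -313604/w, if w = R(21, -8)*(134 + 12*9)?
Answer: 156802/363 ≈ 431.96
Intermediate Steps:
w = -726 (w = -3*(134 + 12*9) = -3*(134 + 108) = -3*242 = -726)
-313604/w = -313604/(-726) = -313604*(-1/726) = 156802/363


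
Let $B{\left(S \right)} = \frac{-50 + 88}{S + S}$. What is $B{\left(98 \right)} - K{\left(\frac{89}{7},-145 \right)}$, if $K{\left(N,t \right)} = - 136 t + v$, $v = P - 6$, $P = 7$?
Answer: $- \frac{1932639}{98} \approx -19721.0$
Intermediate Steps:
$B{\left(S \right)} = \frac{19}{S}$ ($B{\left(S \right)} = \frac{38}{2 S} = 38 \frac{1}{2 S} = \frac{19}{S}$)
$v = 1$ ($v = 7 - 6 = 1$)
$K{\left(N,t \right)} = 1 - 136 t$ ($K{\left(N,t \right)} = - 136 t + 1 = 1 - 136 t$)
$B{\left(98 \right)} - K{\left(\frac{89}{7},-145 \right)} = \frac{19}{98} - \left(1 - -19720\right) = 19 \cdot \frac{1}{98} - \left(1 + 19720\right) = \frac{19}{98} - 19721 = - \frac{1932639}{98}$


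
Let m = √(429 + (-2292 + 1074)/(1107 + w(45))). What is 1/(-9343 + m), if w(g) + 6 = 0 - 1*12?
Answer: -3391509/31686713266 - 11*√465963/31686713266 ≈ -0.00010727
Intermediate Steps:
w(g) = -18 (w(g) = -6 + (0 - 1*12) = -6 + (0 - 12) = -6 - 12 = -18)
m = √465963/33 (m = √(429 + (-2292 + 1074)/(1107 - 18)) = √(429 - 1218/1089) = √(429 - 1218*1/1089) = √(429 - 406/363) = √(155321/363) = √465963/33 ≈ 20.685)
1/(-9343 + m) = 1/(-9343 + √465963/33)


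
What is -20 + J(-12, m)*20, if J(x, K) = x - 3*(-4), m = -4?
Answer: -20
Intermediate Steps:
J(x, K) = 12 + x (J(x, K) = x + 12 = 12 + x)
-20 + J(-12, m)*20 = -20 + (12 - 12)*20 = -20 + 0*20 = -20 + 0 = -20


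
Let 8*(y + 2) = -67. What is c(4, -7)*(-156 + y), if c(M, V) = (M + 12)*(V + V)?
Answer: 37268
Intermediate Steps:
c(M, V) = 2*V*(12 + M) (c(M, V) = (12 + M)*(2*V) = 2*V*(12 + M))
y = -83/8 (y = -2 + (1/8)*(-67) = -2 - 67/8 = -83/8 ≈ -10.375)
c(4, -7)*(-156 + y) = (2*(-7)*(12 + 4))*(-156 - 83/8) = (2*(-7)*16)*(-1331/8) = -224*(-1331/8) = 37268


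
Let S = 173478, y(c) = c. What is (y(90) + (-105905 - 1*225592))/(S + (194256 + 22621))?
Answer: -331407/390355 ≈ -0.84899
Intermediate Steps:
(y(90) + (-105905 - 1*225592))/(S + (194256 + 22621)) = (90 + (-105905 - 1*225592))/(173478 + (194256 + 22621)) = (90 + (-105905 - 225592))/(173478 + 216877) = (90 - 331497)/390355 = -331407*1/390355 = -331407/390355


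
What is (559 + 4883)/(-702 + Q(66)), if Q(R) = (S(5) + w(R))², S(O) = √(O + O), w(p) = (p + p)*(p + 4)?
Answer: 58077641667/911151625567058 - 6285510*√10/455575812783529 ≈ 6.3697e-5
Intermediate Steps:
w(p) = 2*p*(4 + p) (w(p) = (2*p)*(4 + p) = 2*p*(4 + p))
S(O) = √2*√O (S(O) = √(2*O) = √2*√O)
Q(R) = (√10 + 2*R*(4 + R))² (Q(R) = (√2*√5 + 2*R*(4 + R))² = (√10 + 2*R*(4 + R))²)
(559 + 4883)/(-702 + Q(66)) = (559 + 4883)/(-702 + (√10 + 2*66*(4 + 66))²) = 5442/(-702 + (√10 + 2*66*70)²) = 5442/(-702 + (√10 + 9240)²) = 5442/(-702 + (9240 + √10)²)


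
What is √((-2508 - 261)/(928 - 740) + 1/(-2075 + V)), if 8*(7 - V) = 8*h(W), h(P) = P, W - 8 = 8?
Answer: I*√8831824238/24487 ≈ 3.8379*I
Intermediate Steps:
W = 16 (W = 8 + 8 = 16)
V = -9 (V = 7 - 16 = -9)
√((-2508 - 261)/(928 - 740) + 1/(-2075 + V)) = √((-2508 - 261)/(928 - 740) + 1/(-2075 - 9)) = √(-2769/188 + 1/(-2084)) = √(-2769*1/188 - 1/2084) = √(-2769/188 - 1/2084) = √(-360674/24487) = I*√8831824238/24487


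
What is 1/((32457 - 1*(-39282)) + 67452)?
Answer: 1/139191 ≈ 7.1844e-6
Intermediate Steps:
1/((32457 - 1*(-39282)) + 67452) = 1/((32457 + 39282) + 67452) = 1/(71739 + 67452) = 1/139191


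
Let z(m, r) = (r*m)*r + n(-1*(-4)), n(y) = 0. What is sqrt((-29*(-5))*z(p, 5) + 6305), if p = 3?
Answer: 2*sqrt(4295) ≈ 131.07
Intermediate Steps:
z(m, r) = m*r**2 (z(m, r) = (r*m)*r + 0 = (m*r)*r + 0 = m*r**2 + 0 = m*r**2)
sqrt((-29*(-5))*z(p, 5) + 6305) = sqrt((-29*(-5))*(3*5**2) + 6305) = sqrt(145*(3*25) + 6305) = sqrt(145*75 + 6305) = sqrt(10875 + 6305) = sqrt(17180) = 2*sqrt(4295)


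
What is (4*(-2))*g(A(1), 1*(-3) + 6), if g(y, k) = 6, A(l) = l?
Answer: -48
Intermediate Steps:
(4*(-2))*g(A(1), 1*(-3) + 6) = (4*(-2))*6 = -8*6 = -48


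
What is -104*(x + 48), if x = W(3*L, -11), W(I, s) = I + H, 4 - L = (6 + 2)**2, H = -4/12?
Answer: 41288/3 ≈ 13763.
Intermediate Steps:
H = -1/3 (H = -4*1/12 = -1/3 ≈ -0.33333)
L = -60 (L = 4 - (6 + 2)**2 = 4 - 1*8**2 = 4 - 1*64 = 4 - 64 = -60)
W(I, s) = -1/3 + I (W(I, s) = I - 1/3 = -1/3 + I)
x = -541/3 (x = -1/3 + 3*(-60) = -1/3 - 180 = -541/3 ≈ -180.33)
-104*(x + 48) = -104*(-541/3 + 48) = -104*(-397/3) = 41288/3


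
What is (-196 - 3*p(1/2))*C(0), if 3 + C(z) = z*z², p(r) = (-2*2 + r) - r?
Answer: 552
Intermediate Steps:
p(r) = -4 (p(r) = (-4 + r) - r = -4)
C(z) = -3 + z³ (C(z) = -3 + z*z² = -3 + z³)
(-196 - 3*p(1/2))*C(0) = (-196 - 3*(-4))*(-3 + 0³) = (-196 + 12)*(-3 + 0) = -184*(-3) = 552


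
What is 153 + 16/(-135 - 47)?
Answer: 13915/91 ≈ 152.91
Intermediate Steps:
153 + 16/(-135 - 47) = 153 + 16/(-182) = 153 + 16*(-1/182) = 153 - 8/91 = 13915/91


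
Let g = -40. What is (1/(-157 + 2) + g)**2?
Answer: 38452401/24025 ≈ 1600.5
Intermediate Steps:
(1/(-157 + 2) + g)**2 = (1/(-157 + 2) - 40)**2 = (1/(-155) - 40)**2 = (-1/155 - 40)**2 = (-6201/155)**2 = 38452401/24025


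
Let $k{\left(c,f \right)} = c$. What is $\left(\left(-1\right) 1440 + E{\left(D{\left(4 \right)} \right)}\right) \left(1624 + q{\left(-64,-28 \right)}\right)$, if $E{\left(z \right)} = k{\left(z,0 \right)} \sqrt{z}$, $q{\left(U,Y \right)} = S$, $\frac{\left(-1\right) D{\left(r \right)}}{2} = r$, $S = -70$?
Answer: $-2237760 - 24864 i \sqrt{2} \approx -2.2378 \cdot 10^{6} - 35163.0 i$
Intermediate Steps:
$D{\left(r \right)} = - 2 r$
$q{\left(U,Y \right)} = -70$
$E{\left(z \right)} = z^{\frac{3}{2}}$ ($E{\left(z \right)} = z \sqrt{z} = z^{\frac{3}{2}}$)
$\left(\left(-1\right) 1440 + E{\left(D{\left(4 \right)} \right)}\right) \left(1624 + q{\left(-64,-28 \right)}\right) = \left(\left(-1\right) 1440 + \left(\left(-2\right) 4\right)^{\frac{3}{2}}\right) \left(1624 - 70\right) = \left(-1440 + \left(-8\right)^{\frac{3}{2}}\right) 1554 = \left(-1440 - 16 i \sqrt{2}\right) 1554 = -2237760 - 24864 i \sqrt{2}$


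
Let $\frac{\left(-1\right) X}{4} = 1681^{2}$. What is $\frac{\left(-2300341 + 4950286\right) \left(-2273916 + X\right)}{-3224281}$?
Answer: $\frac{35978197267200}{3224281} \approx 1.1159 \cdot 10^{7}$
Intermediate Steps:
$X = -11303044$ ($X = - 4 \cdot 1681^{2} = \left(-4\right) 2825761 = -11303044$)
$\frac{\left(-2300341 + 4950286\right) \left(-2273916 + X\right)}{-3224281} = \frac{\left(-2300341 + 4950286\right) \left(-2273916 - 11303044\right)}{-3224281} = 2649945 \left(-13576960\right) \left(- \frac{1}{3224281}\right) = \left(-35978197267200\right) \left(- \frac{1}{3224281}\right) = \frac{35978197267200}{3224281}$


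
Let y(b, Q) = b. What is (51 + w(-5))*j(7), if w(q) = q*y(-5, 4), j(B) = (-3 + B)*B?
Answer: 2128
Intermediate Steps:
j(B) = B*(-3 + B)
w(q) = -5*q (w(q) = q*(-5) = -5*q)
(51 + w(-5))*j(7) = (51 - 5*(-5))*(7*(-3 + 7)) = (51 + 25)*(7*4) = 76*28 = 2128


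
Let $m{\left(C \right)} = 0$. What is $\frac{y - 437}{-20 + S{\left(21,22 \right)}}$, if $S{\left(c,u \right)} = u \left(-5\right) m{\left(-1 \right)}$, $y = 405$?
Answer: $\frac{8}{5} \approx 1.6$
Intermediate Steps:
$S{\left(c,u \right)} = 0$ ($S{\left(c,u \right)} = u \left(-5\right) 0 = - 5 u 0 = 0$)
$\frac{y - 437}{-20 + S{\left(21,22 \right)}} = \frac{405 - 437}{-20 + 0} = - \frac{32}{-20} = \left(-32\right) \left(- \frac{1}{20}\right) = \frac{8}{5}$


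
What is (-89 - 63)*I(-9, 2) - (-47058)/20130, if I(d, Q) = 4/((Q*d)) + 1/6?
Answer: 29597/2745 ≈ 10.782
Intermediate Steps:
I(d, Q) = ⅙ + 4/(Q*d) (I(d, Q) = 4*(1/(Q*d)) + 1*(⅙) = 4/(Q*d) + ⅙ = ⅙ + 4/(Q*d))
(-89 - 63)*I(-9, 2) - (-47058)/20130 = (-89 - 63)*(⅙ + 4/(2*(-9))) - (-47058)/20130 = -152*(⅙ + 4*(½)*(-⅑)) - (-47058)/20130 = -152*(⅙ - 2/9) - 1*(-713/305) = -152*(-1/18) + 713/305 = 76/9 + 713/305 = 29597/2745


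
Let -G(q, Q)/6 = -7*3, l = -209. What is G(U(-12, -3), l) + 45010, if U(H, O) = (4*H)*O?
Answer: 45136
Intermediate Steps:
U(H, O) = 4*H*O
G(q, Q) = 126 (G(q, Q) = -(-42)*3 = -6*(-21) = 126)
G(U(-12, -3), l) + 45010 = 126 + 45010 = 45136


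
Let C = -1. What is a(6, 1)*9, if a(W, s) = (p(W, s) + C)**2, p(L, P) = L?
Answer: 225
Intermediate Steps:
a(W, s) = (-1 + W)**2 (a(W, s) = (W - 1)**2 = (-1 + W)**2)
a(6, 1)*9 = (-1 + 6)**2*9 = 5**2*9 = 25*9 = 225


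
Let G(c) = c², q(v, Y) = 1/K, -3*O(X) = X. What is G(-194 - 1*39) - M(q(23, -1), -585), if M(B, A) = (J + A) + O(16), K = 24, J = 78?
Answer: 164404/3 ≈ 54801.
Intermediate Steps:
O(X) = -X/3
q(v, Y) = 1/24
M(B, A) = 218/3 + A (M(B, A) = (78 + A) - ⅓*16 = (78 + A) - 16/3 = 218/3 + A)
G(-194 - 1*39) - M(q(23, -1), -585) = (-194 - 1*39)² - (218/3 - 585) = (-194 - 39)² - 1*(-1537/3) = (-233)² + 1537/3 = 54289 + 1537/3 = 164404/3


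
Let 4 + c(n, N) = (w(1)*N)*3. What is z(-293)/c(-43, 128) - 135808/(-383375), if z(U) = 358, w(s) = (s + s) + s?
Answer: 146577917/220057250 ≈ 0.66609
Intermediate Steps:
w(s) = 3*s (w(s) = 2*s + s = 3*s)
c(n, N) = -4 + 9*N (c(n, N) = -4 + ((3*1)*N)*3 = -4 + (3*N)*3 = -4 + 9*N)
z(-293)/c(-43, 128) - 135808/(-383375) = 358/(-4 + 9*128) - 135808/(-383375) = 358/(-4 + 1152) - 135808*(-1/383375) = 358/1148 + 135808/383375 = 358*(1/1148) + 135808/383375 = 179/574 + 135808/383375 = 146577917/220057250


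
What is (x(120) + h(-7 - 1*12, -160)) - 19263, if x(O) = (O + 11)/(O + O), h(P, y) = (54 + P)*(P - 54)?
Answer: -5236189/240 ≈ -21817.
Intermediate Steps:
h(P, y) = (-54 + P)*(54 + P) (h(P, y) = (54 + P)*(-54 + P) = (-54 + P)*(54 + P))
x(O) = (11 + O)/(2*O) (x(O) = (11 + O)/((2*O)) = (11 + O)*(1/(2*O)) = (11 + O)/(2*O))
(x(120) + h(-7 - 1*12, -160)) - 19263 = ((½)*(11 + 120)/120 + (-2916 + (-7 - 1*12)²)) - 19263 = ((½)*(1/120)*131 + (-2916 + (-7 - 12)²)) - 19263 = (131/240 + (-2916 + (-19)²)) - 19263 = (131/240 + (-2916 + 361)) - 19263 = (131/240 - 2555) - 19263 = -613069/240 - 19263 = -5236189/240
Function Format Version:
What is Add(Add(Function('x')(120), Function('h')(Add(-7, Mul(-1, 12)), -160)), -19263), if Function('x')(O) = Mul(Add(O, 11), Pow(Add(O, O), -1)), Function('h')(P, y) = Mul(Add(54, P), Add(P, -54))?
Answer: Rational(-5236189, 240) ≈ -21817.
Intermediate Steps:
Function('h')(P, y) = Mul(Add(-54, P), Add(54, P)) (Function('h')(P, y) = Mul(Add(54, P), Add(-54, P)) = Mul(Add(-54, P), Add(54, P)))
Function('x')(O) = Mul(Rational(1, 2), Pow(O, -1), Add(11, O)) (Function('x')(O) = Mul(Add(11, O), Pow(Mul(2, O), -1)) = Mul(Add(11, O), Mul(Rational(1, 2), Pow(O, -1))) = Mul(Rational(1, 2), Pow(O, -1), Add(11, O)))
Add(Add(Function('x')(120), Function('h')(Add(-7, Mul(-1, 12)), -160)), -19263) = Add(Add(Mul(Rational(1, 2), Pow(120, -1), Add(11, 120)), Add(-2916, Pow(Add(-7, Mul(-1, 12)), 2))), -19263) = Add(Add(Mul(Rational(1, 2), Rational(1, 120), 131), Add(-2916, Pow(Add(-7, -12), 2))), -19263) = Add(Add(Rational(131, 240), Add(-2916, Pow(-19, 2))), -19263) = Add(Add(Rational(131, 240), Add(-2916, 361)), -19263) = Add(Add(Rational(131, 240), -2555), -19263) = Add(Rational(-613069, 240), -19263) = Rational(-5236189, 240)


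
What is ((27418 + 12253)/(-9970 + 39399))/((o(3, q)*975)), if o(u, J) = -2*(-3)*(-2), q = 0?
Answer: -39671/344319300 ≈ -0.00011522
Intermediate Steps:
o(u, J) = -12 (o(u, J) = 6*(-2) = -12)
((27418 + 12253)/(-9970 + 39399))/((o(3, q)*975)) = ((27418 + 12253)/(-9970 + 39399))/((-12*975)) = (39671/29429)/(-11700) = (39671*(1/29429))*(-1/11700) = (39671/29429)*(-1/11700) = -39671/344319300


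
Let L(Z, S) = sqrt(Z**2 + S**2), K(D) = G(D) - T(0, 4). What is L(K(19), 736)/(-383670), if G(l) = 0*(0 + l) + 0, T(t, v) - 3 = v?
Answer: -sqrt(541745)/383670 ≈ -0.0019184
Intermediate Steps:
T(t, v) = 3 + v
G(l) = 0 (G(l) = 0*l + 0 = 0 + 0 = 0)
K(D) = -7 (K(D) = 0 - (3 + 4) = 0 - 1*7 = 0 - 7 = -7)
L(Z, S) = sqrt(S**2 + Z**2)
L(K(19), 736)/(-383670) = sqrt(736**2 + (-7)**2)/(-383670) = sqrt(541696 + 49)*(-1/383670) = sqrt(541745)*(-1/383670) = -sqrt(541745)/383670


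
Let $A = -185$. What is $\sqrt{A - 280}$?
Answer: $i \sqrt{465} \approx 21.564 i$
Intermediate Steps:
$\sqrt{A - 280} = \sqrt{-185 - 280} = \sqrt{-465} = i \sqrt{465}$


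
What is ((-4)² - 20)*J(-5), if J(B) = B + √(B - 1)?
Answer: 20 - 4*I*√6 ≈ 20.0 - 9.798*I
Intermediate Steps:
J(B) = B + √(-1 + B)
((-4)² - 20)*J(-5) = ((-4)² - 20)*(-5 + √(-1 - 5)) = (16 - 20)*(-5 + √(-6)) = -4*(-5 + I*√6) = 20 - 4*I*√6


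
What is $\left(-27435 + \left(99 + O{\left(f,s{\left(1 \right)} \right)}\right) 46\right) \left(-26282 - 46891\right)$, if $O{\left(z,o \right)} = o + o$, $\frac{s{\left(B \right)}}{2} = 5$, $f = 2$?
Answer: $1606952253$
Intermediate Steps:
$s{\left(B \right)} = 10$ ($s{\left(B \right)} = 2 \cdot 5 = 10$)
$O{\left(z,o \right)} = 2 o$
$\left(-27435 + \left(99 + O{\left(f,s{\left(1 \right)} \right)}\right) 46\right) \left(-26282 - 46891\right) = \left(-27435 + \left(99 + 2 \cdot 10\right) 46\right) \left(-26282 - 46891\right) = \left(-27435 + \left(99 + 20\right) 46\right) \left(-73173\right) = \left(-27435 + 119 \cdot 46\right) \left(-73173\right) = \left(-27435 + 5474\right) \left(-73173\right) = \left(-21961\right) \left(-73173\right) = 1606952253$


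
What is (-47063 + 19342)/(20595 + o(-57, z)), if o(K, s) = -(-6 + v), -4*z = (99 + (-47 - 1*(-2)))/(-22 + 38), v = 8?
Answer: -27721/20593 ≈ -1.3461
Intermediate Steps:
z = -27/32 (z = -(99 + (-47 - 1*(-2)))/(4*(-22 + 38)) = -(99 + (-47 + 2))/(4*16) = -(99 - 45)/(4*16) = -27/(2*16) = -1/4*27/8 = -27/32 ≈ -0.84375)
o(K, s) = -2 (o(K, s) = -(-6 + 8) = -1*2 = -2)
(-47063 + 19342)/(20595 + o(-57, z)) = (-47063 + 19342)/(20595 - 2) = -27721/20593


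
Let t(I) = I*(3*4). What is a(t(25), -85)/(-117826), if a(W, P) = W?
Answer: -150/58913 ≈ -0.0025461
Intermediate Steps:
t(I) = 12*I (t(I) = I*12 = 12*I)
a(t(25), -85)/(-117826) = (12*25)/(-117826) = 300*(-1/117826) = -150/58913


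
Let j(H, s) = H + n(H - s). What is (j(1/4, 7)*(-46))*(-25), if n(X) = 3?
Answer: 7475/2 ≈ 3737.5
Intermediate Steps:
j(H, s) = 3 + H (j(H, s) = H + 3 = 3 + H)
(j(1/4, 7)*(-46))*(-25) = ((3 + 1/4)*(-46))*(-25) = ((3 + ¼)*(-46))*(-25) = ((13/4)*(-46))*(-25) = -299/2*(-25) = 7475/2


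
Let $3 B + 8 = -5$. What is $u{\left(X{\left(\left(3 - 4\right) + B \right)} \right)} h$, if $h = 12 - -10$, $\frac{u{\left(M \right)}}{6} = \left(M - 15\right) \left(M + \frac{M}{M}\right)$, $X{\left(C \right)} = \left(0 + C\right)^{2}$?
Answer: $\frac{1410860}{27} \approx 52254.0$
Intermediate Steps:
$B = - \frac{13}{3}$ ($B = - \frac{8}{3} + \frac{1}{3} \left(-5\right) = - \frac{8}{3} - \frac{5}{3} = - \frac{13}{3} \approx -4.3333$)
$X{\left(C \right)} = C^{2}$
$u{\left(M \right)} = 6 \left(1 + M\right) \left(-15 + M\right)$ ($u{\left(M \right)} = 6 \left(M - 15\right) \left(M + \frac{M}{M}\right) = 6 \left(-15 + M\right) \left(M + 1\right) = 6 \left(-15 + M\right) \left(1 + M\right) = 6 \left(1 + M\right) \left(-15 + M\right)$)
$h = 22$ ($h = 12 + 10 = 22$)
$u{\left(X{\left(\left(3 - 4\right) + B \right)} \right)} h = \left(-90 - 84 \left(\left(3 - 4\right) - \frac{13}{3}\right)^{2} + 6 \left(\left(\left(3 - 4\right) - \frac{13}{3}\right)^{2}\right)^{2}\right) 22 = \left(-90 - 84 \left(-1 - \frac{13}{3}\right)^{2} + 6 \left(\left(-1 - \frac{13}{3}\right)^{2}\right)^{2}\right) 22 = \left(-90 - 84 \left(- \frac{16}{3}\right)^{2} + 6 \left(\left(- \frac{16}{3}\right)^{2}\right)^{2}\right) 22 = \left(-90 - \frac{7168}{3} + 6 \left(\frac{256}{9}\right)^{2}\right) 22 = \left(-90 - \frac{7168}{3} + 6 \cdot \frac{65536}{81}\right) 22 = \left(-90 - \frac{7168}{3} + \frac{131072}{27}\right) 22 = \frac{64130}{27} \cdot 22 = \frac{1410860}{27}$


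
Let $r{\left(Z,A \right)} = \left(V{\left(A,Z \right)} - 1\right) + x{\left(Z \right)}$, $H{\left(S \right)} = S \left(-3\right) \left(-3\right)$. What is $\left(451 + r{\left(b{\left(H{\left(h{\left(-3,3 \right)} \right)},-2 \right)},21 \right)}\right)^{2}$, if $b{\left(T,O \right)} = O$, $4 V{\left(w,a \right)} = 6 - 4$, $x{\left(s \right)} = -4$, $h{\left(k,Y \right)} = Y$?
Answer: $\frac{797449}{4} \approx 1.9936 \cdot 10^{5}$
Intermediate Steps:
$H{\left(S \right)} = 9 S$ ($H{\left(S \right)} = - 3 S \left(-3\right) = 9 S$)
$V{\left(w,a \right)} = \frac{1}{2}$ ($V{\left(w,a \right)} = \frac{6 - 4}{4} = \frac{1}{4} \cdot 2 = \frac{1}{2}$)
$r{\left(Z,A \right)} = - \frac{9}{2}$ ($r{\left(Z,A \right)} = \left(\frac{1}{2} - 1\right) - 4 = - \frac{1}{2} - 4 = - \frac{9}{2}$)
$\left(451 + r{\left(b{\left(H{\left(h{\left(-3,3 \right)} \right)},-2 \right)},21 \right)}\right)^{2} = \left(451 - \frac{9}{2}\right)^{2} = \left(\frac{893}{2}\right)^{2} = \frac{797449}{4}$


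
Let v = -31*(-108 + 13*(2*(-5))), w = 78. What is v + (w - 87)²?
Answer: 7459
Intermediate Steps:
v = 7378 (v = -31*(-108 + 13*(-10)) = -31*(-108 - 130) = -31*(-238) = 7378)
v + (w - 87)² = 7378 + (78 - 87)² = 7378 + (-9)² = 7378 + 81 = 7459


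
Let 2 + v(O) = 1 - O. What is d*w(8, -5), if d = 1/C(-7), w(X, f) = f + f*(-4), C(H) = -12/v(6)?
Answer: 35/4 ≈ 8.7500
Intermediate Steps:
v(O) = -1 - O (v(O) = -2 + (1 - O) = -1 - O)
C(H) = 12/7 (C(H) = -12/(-1 - 1*6) = -12/(-1 - 6) = -12/(-7) = -12*(-1/7) = 12/7)
w(X, f) = -3*f (w(X, f) = f - 4*f = -3*f)
d = 7/12 (d = 1/(12/7) = 7/12 ≈ 0.58333)
d*w(8, -5) = 7*(-3*(-5))/12 = (7/12)*15 = 35/4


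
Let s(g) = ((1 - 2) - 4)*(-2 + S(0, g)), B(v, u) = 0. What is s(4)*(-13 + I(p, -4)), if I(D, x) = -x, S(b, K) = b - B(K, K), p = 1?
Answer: -90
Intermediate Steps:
S(b, K) = b (S(b, K) = b - 1*0 = b + 0 = b)
s(g) = 10 (s(g) = ((1 - 2) - 4)*(-2 + 0) = (-1 - 4)*(-2) = -5*(-2) = 10)
s(4)*(-13 + I(p, -4)) = 10*(-13 - 1*(-4)) = 10*(-13 + 4) = 10*(-9) = -90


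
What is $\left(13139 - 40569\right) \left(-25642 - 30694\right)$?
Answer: $1545296480$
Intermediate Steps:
$\left(13139 - 40569\right) \left(-25642 - 30694\right) = \left(-27430\right) \left(-56336\right) = 1545296480$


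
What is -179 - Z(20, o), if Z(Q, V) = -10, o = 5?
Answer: -169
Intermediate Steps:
-179 - Z(20, o) = -179 - 1*(-10) = -179 + 10 = -169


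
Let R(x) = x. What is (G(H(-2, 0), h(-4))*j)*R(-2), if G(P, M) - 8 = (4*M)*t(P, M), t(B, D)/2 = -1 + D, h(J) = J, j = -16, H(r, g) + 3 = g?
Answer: 5376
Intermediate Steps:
H(r, g) = -3 + g
t(B, D) = -2 + 2*D (t(B, D) = 2*(-1 + D) = -2 + 2*D)
G(P, M) = 8 + 4*M*(-2 + 2*M) (G(P, M) = 8 + (4*M)*(-2 + 2*M) = 8 + 4*M*(-2 + 2*M))
(G(H(-2, 0), h(-4))*j)*R(-2) = ((8 + 8*(-4)*(-1 - 4))*(-16))*(-2) = ((8 + 8*(-4)*(-5))*(-16))*(-2) = ((8 + 160)*(-16))*(-2) = (168*(-16))*(-2) = -2688*(-2) = 5376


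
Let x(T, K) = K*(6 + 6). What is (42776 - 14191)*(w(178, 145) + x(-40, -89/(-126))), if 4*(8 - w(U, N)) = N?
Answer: -47479685/84 ≈ -5.6523e+5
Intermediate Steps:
w(U, N) = 8 - N/4
x(T, K) = 12*K (x(T, K) = K*12 = 12*K)
(42776 - 14191)*(w(178, 145) + x(-40, -89/(-126))) = (42776 - 14191)*((8 - 1/4*145) + 12*(-89/(-126))) = 28585*((8 - 145/4) + 12*(-89*(-1/126))) = 28585*(-113/4 + 12*(89/126)) = 28585*(-113/4 + 178/21) = 28585*(-1661/84) = -47479685/84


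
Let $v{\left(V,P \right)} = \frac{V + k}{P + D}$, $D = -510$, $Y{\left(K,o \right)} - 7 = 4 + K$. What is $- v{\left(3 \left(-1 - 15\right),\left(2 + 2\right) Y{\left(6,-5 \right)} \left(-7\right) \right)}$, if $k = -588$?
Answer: $- \frac{318}{493} \approx -0.64503$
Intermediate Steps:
$Y{\left(K,o \right)} = 11 + K$ ($Y{\left(K,o \right)} = 7 + \left(4 + K\right) = 11 + K$)
$v{\left(V,P \right)} = \frac{-588 + V}{-510 + P}$ ($v{\left(V,P \right)} = \frac{V - 588}{P - 510} = \frac{-588 + V}{-510 + P}$)
$- v{\left(3 \left(-1 - 15\right),\left(2 + 2\right) Y{\left(6,-5 \right)} \left(-7\right) \right)} = - \frac{-588 + 3 \left(-1 - 15\right)}{-510 + \left(2 + 2\right) \left(11 + 6\right) \left(-7\right)} = - \frac{-588 + 3 \left(-16\right)}{-510 + 4 \cdot 17 \left(-7\right)} = - \frac{-588 - 48}{-510 + 68 \left(-7\right)} = - \frac{-636}{-510 - 476} = - \frac{-636}{-986} = - \frac{\left(-1\right) \left(-636\right)}{986} = \left(-1\right) \frac{318}{493} = - \frac{318}{493}$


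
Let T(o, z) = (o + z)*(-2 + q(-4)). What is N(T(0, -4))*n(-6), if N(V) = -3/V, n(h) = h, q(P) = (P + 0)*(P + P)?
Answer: -3/20 ≈ -0.15000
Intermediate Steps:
q(P) = 2*P**2 (q(P) = P*(2*P) = 2*P**2)
T(o, z) = 30*o + 30*z (T(o, z) = (o + z)*(-2 + 2*(-4)**2) = (o + z)*(-2 + 2*16) = (o + z)*(-2 + 32) = (o + z)*30 = 30*o + 30*z)
N(T(0, -4))*n(-6) = -3/(30*0 + 30*(-4))*(-6) = -3/(0 - 120)*(-6) = -3/(-120)*(-6) = -3*(-1/120)*(-6) = (1/40)*(-6) = -3/20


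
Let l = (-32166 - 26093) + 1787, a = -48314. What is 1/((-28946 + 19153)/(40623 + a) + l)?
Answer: -7691/434316359 ≈ -1.7708e-5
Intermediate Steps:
l = -56472 (l = -58259 + 1787 = -56472)
1/((-28946 + 19153)/(40623 + a) + l) = 1/((-28946 + 19153)/(40623 - 48314) - 56472) = 1/(-9793/(-7691) - 56472) = 1/(-9793*(-1/7691) - 56472) = 1/(9793/7691 - 56472) = 1/(-434316359/7691) = -7691/434316359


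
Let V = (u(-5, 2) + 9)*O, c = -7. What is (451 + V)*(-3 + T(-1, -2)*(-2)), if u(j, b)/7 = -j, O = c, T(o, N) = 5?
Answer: -1859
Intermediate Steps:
O = -7
u(j, b) = -7*j (u(j, b) = 7*(-j) = -7*j)
V = -308 (V = (-7*(-5) + 9)*(-7) = (35 + 9)*(-7) = 44*(-7) = -308)
(451 + V)*(-3 + T(-1, -2)*(-2)) = (451 - 308)*(-3 + 5*(-2)) = 143*(-3 - 10) = 143*(-13) = -1859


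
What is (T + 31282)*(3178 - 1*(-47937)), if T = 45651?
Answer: 3932430295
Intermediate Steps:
(T + 31282)*(3178 - 1*(-47937)) = (45651 + 31282)*(3178 - 1*(-47937)) = 76933*(3178 + 47937) = 76933*51115 = 3932430295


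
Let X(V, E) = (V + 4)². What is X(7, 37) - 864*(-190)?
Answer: 164281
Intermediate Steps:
X(V, E) = (4 + V)²
X(7, 37) - 864*(-190) = (4 + 7)² - 864*(-190) = 11² + 164160 = 121 + 164160 = 164281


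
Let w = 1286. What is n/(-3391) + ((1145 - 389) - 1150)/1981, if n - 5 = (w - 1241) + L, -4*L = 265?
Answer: -5215451/26870284 ≈ -0.19410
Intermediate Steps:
L = -265/4 (L = -¼*265 = -265/4 ≈ -66.250)
n = -65/4 (n = 5 + ((1286 - 1241) - 265/4) = 5 + (45 - 265/4) = 5 - 85/4 = -65/4 ≈ -16.250)
n/(-3391) + ((1145 - 389) - 1150)/1981 = -65/4/(-3391) + ((1145 - 389) - 1150)/1981 = -65/4*(-1/3391) + (756 - 1150)*(1/1981) = 65/13564 - 394*1/1981 = 65/13564 - 394/1981 = -5215451/26870284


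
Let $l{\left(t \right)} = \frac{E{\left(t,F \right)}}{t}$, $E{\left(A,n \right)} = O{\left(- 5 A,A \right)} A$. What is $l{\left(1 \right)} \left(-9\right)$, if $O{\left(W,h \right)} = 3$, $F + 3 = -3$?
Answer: $-27$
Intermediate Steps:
$F = -6$ ($F = -3 - 3 = -6$)
$E{\left(A,n \right)} = 3 A$
$l{\left(t \right)} = 3$ ($l{\left(t \right)} = \frac{3 t}{t} = 3$)
$l{\left(1 \right)} \left(-9\right) = 3 \left(-9\right) = -27$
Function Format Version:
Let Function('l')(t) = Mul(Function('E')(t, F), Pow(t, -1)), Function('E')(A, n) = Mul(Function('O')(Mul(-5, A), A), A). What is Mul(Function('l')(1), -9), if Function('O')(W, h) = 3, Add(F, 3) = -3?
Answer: -27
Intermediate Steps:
F = -6 (F = Add(-3, -3) = -6)
Function('E')(A, n) = Mul(3, A)
Function('l')(t) = 3 (Function('l')(t) = Mul(Mul(3, t), Pow(t, -1)) = 3)
Mul(Function('l')(1), -9) = Mul(3, -9) = -27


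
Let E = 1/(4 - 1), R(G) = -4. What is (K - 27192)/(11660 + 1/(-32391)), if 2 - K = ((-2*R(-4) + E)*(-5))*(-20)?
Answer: -907703790/377679059 ≈ -2.4034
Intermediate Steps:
E = ⅓ (E = 1/3 = ⅓ ≈ 0.33333)
K = -2494/3 (K = 2 - (-2*(-4) + ⅓)*(-5)*(-20) = 2 - (8 + ⅓)*(-5)*(-20) = 2 - (25/3)*(-5)*(-20) = 2 - (-125)*(-20)/3 = 2 - 1*2500/3 = 2 - 2500/3 = -2494/3 ≈ -831.33)
(K - 27192)/(11660 + 1/(-32391)) = (-2494/3 - 27192)/(11660 + 1/(-32391)) = -84070/(3*(11660 - 1/32391)) = -84070/(3*377679059/32391) = -84070/3*32391/377679059 = -907703790/377679059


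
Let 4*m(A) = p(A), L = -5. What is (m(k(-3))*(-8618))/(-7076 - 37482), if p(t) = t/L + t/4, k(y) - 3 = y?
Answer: 0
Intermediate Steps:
k(y) = 3 + y
p(t) = t/20 (p(t) = t/(-5) + t/4 = t*(-1/5) + t*(1/4) = -t/5 + t/4 = t/20)
m(A) = A/80 (m(A) = (A/20)/4 = A/80)
(m(k(-3))*(-8618))/(-7076 - 37482) = (((3 - 3)/80)*(-8618))/(-7076 - 37482) = (((1/80)*0)*(-8618))/(-44558) = (0*(-8618))*(-1/44558) = 0*(-1/44558) = 0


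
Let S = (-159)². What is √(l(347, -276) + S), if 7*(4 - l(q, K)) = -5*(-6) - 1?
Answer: √1238762/7 ≈ 159.00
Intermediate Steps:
l(q, K) = -⅐ (l(q, K) = 4 - (-5*(-6) - 1)/7 = 4 - (30 - 1)/7 = 4 - ⅐*29 = 4 - 29/7 = -⅐)
S = 25281
√(l(347, -276) + S) = √(-⅐ + 25281) = √(176966/7) = √1238762/7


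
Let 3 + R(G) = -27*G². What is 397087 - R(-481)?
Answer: 6643837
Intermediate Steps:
R(G) = -3 - 27*G²
397087 - R(-481) = 397087 - (-3 - 27*(-481)²) = 397087 - (-3 - 27*231361) = 397087 - (-3 - 6246747) = 397087 - 1*(-6246750) = 397087 + 6246750 = 6643837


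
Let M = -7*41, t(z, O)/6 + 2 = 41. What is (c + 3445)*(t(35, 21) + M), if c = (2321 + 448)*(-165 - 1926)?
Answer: 306686302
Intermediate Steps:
c = -5789979 (c = 2769*(-2091) = -5789979)
t(z, O) = 234 (t(z, O) = -12 + 6*41 = -12 + 246 = 234)
M = -287
(c + 3445)*(t(35, 21) + M) = (-5789979 + 3445)*(234 - 287) = -5786534*(-53) = 306686302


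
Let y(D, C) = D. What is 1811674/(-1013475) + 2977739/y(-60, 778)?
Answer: -201198182231/4053900 ≈ -49631.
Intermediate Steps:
1811674/(-1013475) + 2977739/y(-60, 778) = 1811674/(-1013475) + 2977739/(-60) = 1811674*(-1/1013475) + 2977739*(-1/60) = -1811674/1013475 - 2977739/60 = -201198182231/4053900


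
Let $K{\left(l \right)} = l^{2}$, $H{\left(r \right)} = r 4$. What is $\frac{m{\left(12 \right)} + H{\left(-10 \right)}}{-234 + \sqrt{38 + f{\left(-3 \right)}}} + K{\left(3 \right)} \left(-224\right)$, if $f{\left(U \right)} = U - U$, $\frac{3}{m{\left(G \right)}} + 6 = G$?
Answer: $- \frac{110302245}{54718} + \frac{79 \sqrt{38}}{109436} \approx -2015.8$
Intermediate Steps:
$H{\left(r \right)} = 4 r$
$m{\left(G \right)} = \frac{3}{-6 + G}$
$f{\left(U \right)} = 0$
$\frac{m{\left(12 \right)} + H{\left(-10 \right)}}{-234 + \sqrt{38 + f{\left(-3 \right)}}} + K{\left(3 \right)} \left(-224\right) = \frac{\frac{3}{-6 + 12} + 4 \left(-10\right)}{-234 + \sqrt{38 + 0}} + 3^{2} \left(-224\right) = \frac{\frac{3}{6} - 40}{-234 + \sqrt{38}} + 9 \left(-224\right) = \frac{3 \cdot \frac{1}{6} - 40}{-234 + \sqrt{38}} - 2016 = \frac{\frac{1}{2} - 40}{-234 + \sqrt{38}} - 2016 = - \frac{79}{2 \left(-234 + \sqrt{38}\right)} - 2016 = -2016 - \frac{79}{2 \left(-234 + \sqrt{38}\right)}$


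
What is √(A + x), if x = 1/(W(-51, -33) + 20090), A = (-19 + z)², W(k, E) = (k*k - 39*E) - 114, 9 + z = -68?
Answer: 25*√2099369774/11932 ≈ 96.000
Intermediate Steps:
z = -77 (z = -9 - 68 = -77)
W(k, E) = -114 + k² - 39*E (W(k, E) = (k² - 39*E) - 114 = -114 + k² - 39*E)
A = 9216 (A = (-19 - 77)² = (-96)² = 9216)
x = 1/23864 (x = 1/((-114 + (-51)² - 39*(-33)) + 20090) = 1/((-114 + 2601 + 1287) + 20090) = 1/(3774 + 20090) = 1/23864 ≈ 4.1904e-5)
√(A + x) = √(9216 + 1/23864) = √(219930625/23864) = 25*√2099369774/11932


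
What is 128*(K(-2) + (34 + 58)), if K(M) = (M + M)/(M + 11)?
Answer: 105472/9 ≈ 11719.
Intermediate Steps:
K(M) = 2*M/(11 + M) (K(M) = (2*M)/(11 + M) = 2*M/(11 + M))
128*(K(-2) + (34 + 58)) = 128*(2*(-2)/(11 - 2) + (34 + 58)) = 128*(2*(-2)/9 + 92) = 128*(2*(-2)*(⅑) + 92) = 128*(-4/9 + 92) = 128*(824/9) = 105472/9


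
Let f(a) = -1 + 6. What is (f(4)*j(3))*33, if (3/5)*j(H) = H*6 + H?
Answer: 5775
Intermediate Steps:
f(a) = 5
j(H) = 35*H/3 (j(H) = 5*(H*6 + H)/3 = 5*(6*H + H)/3 = 5*(7*H)/3 = 35*H/3)
(f(4)*j(3))*33 = (5*((35/3)*3))*33 = (5*35)*33 = 175*33 = 5775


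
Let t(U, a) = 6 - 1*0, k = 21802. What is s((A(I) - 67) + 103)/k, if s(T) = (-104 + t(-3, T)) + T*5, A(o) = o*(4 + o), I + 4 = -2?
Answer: 71/10901 ≈ 0.0065132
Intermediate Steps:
t(U, a) = 6 (t(U, a) = 6 + 0 = 6)
I = -6 (I = -4 - 2 = -6)
s(T) = -98 + 5*T (s(T) = (-104 + 6) + T*5 = -98 + 5*T)
s((A(I) - 67) + 103)/k = (-98 + 5*((-6*(4 - 6) - 67) + 103))/21802 = (-98 + 5*((-6*(-2) - 67) + 103))*(1/21802) = (-98 + 5*((12 - 67) + 103))*(1/21802) = (-98 + 5*(-55 + 103))*(1/21802) = (-98 + 5*48)*(1/21802) = (-98 + 240)*(1/21802) = 142*(1/21802) = 71/10901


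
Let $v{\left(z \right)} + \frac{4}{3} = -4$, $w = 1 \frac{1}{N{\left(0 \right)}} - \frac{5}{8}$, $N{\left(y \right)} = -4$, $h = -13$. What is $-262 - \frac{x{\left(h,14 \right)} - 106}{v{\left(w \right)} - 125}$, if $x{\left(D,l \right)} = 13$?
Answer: $- \frac{102721}{391} \approx -262.71$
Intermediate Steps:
$w = - \frac{7}{8}$ ($w = 1 \frac{1}{-4} - \frac{5}{8} = 1 \left(- \frac{1}{4}\right) - \frac{5}{8} = - \frac{1}{4} - \frac{5}{8} = - \frac{7}{8} \approx -0.875$)
$v{\left(z \right)} = - \frac{16}{3}$ ($v{\left(z \right)} = - \frac{4}{3} - 4 = - \frac{16}{3}$)
$-262 - \frac{x{\left(h,14 \right)} - 106}{v{\left(w \right)} - 125} = -262 - \frac{13 - 106}{- \frac{16}{3} - 125} = -262 - - \frac{93}{- \frac{391}{3}} = -262 - \left(-93\right) \left(- \frac{3}{391}\right) = -262 - \frac{279}{391} = - \frac{102721}{391}$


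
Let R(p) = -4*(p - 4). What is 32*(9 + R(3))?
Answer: 416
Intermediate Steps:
R(p) = 16 - 4*p (R(p) = -4*(-4 + p) = 16 - 4*p)
32*(9 + R(3)) = 32*(9 + (16 - 4*3)) = 32*(9 + (16 - 12)) = 32*(9 + 4) = 32*13 = 416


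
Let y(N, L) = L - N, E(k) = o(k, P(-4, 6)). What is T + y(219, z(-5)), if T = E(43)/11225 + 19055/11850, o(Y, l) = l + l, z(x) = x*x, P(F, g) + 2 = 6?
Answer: -1023646613/5320650 ≈ -192.39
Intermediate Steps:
P(F, g) = 4 (P(F, g) = -2 + 6 = 4)
z(x) = x²
o(Y, l) = 2*l
E(k) = 8 (E(k) = 2*4 = 8)
T = 8559487/5320650 (T = 8/11225 + 19055/11850 = 8*(1/11225) + 19055*(1/11850) = 8/11225 + 3811/2370 = 8559487/5320650 ≈ 1.6087)
T + y(219, z(-5)) = 8559487/5320650 + ((-5)² - 1*219) = 8559487/5320650 + (25 - 219) = 8559487/5320650 - 194 = -1023646613/5320650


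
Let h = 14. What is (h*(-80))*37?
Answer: -41440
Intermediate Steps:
(h*(-80))*37 = (14*(-80))*37 = -1120*37 = -41440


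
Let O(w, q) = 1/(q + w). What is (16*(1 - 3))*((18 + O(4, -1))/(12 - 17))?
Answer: 352/3 ≈ 117.33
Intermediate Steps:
(16*(1 - 3))*((18 + O(4, -1))/(12 - 17)) = (16*(1 - 3))*((18 + 1/(-1 + 4))/(12 - 17)) = (16*(-2))*((18 + 1/3)/(-5)) = -32*(18 + ⅓)*(-1)/5 = -1760*(-1)/(3*5) = -32*(-11/3) = 352/3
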